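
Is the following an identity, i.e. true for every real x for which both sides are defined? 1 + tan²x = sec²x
Yes, this is an identity.

Claim: 1 + tan²x = sec²x.
Reasoning: Start from sin²x + cos²x = 1 and divide every term by cos²x (allowed wherever tan x and sec x are defined): tan²x + 1 = 1/cos²x = sec²x.
So the two sides agree for every real x for which both sides are defined.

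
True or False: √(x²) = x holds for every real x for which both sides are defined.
Claim: √(x²) = x.
Test a specific point where both sides are defined: x = -2.
LHS = √(x²) ≈ 2.0000
RHS = x ≈ -2.0000
Since 2.0000 ≠ -2.0000, the equation fails at this point, so it cannot hold for every real x for which both sides are defined.
√(x²) = |x|, which differs from x whenever x < 0 (both sides are defined for every real x).

Conclusion: False.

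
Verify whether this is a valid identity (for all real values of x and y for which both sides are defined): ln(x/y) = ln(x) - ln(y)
Yes, this is an identity.

Claim: ln(x/y) = ln(x) - ln(y).
Reasoning: Both sides are simultaneously defined only when x, y > 0. Write x = e^p, y = e^q. Then x/y = e^(p-q), so ln(x/y) = p - q = ln(x) - ln(y).
So the two sides agree for all real values of x and y for which both sides are defined.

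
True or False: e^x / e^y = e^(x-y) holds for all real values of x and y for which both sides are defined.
True.

Claim: e^x / e^y = e^(x-y).
Reasoning: 1/e^y = e^(-y), so e^x / e^y = e^x · e^(-y) = e^(x + (-y)) = e^(x-y) by the product rule for exponents.
So the two sides agree for all real values of x and y for which both sides are defined.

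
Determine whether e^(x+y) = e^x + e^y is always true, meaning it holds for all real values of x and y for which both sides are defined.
Claim: e^(x+y) = e^x + e^y.
Test a specific point where both sides are defined: x = 1/2, y = 1.
LHS = e^(x+y) ≈ 4.4817
RHS = e^x + e^y ≈ 4.3670
Since 4.4817 ≠ 4.3670, the equation fails at this point, so it cannot hold for all real values of x and y for which both sides are defined.
The correct rule is e^(x+y) = e^x · e^y (a product, not a sum).

Conclusion: No, this is NOT an identity.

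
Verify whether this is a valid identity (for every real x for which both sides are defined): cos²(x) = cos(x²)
No, this is NOT an identity.

Claim: cos²(x) = cos(x²).
Test a specific point where both sides are defined: x = π/4.
LHS = cos²(x) ≈ 0.5000
RHS = cos(x²) ≈ 0.8157
Since 0.5000 ≠ 0.8157, the equation fails at this point, so it cannot hold for every real x for which both sides are defined.
cos²(x) means (cos x)², squaring the output; cos(x²) squares the input. These are different functions.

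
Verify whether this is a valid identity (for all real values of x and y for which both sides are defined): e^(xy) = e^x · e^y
No, this is NOT an identity.

Claim: e^(xy) = e^x · e^y.
Test a specific point where both sides are defined: x = -3, y = 1.
LHS = e^(xy) ≈ 0.0498
RHS = e^x · e^y ≈ 0.1353
Since 0.0498 ≠ 0.1353, the equation fails at this point, so it cannot hold for all real values of x and y for which both sides are defined.
e^x · e^y = e^(x+y), not e^(xy).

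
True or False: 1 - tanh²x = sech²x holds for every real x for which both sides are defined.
True.

Claim: 1 - tanh²x = sech²x.
Reasoning: Divide cosh²x - sinh²x = 1 through by cosh²x (never zero): 1 - tanh²x = 1/cosh²x = sech²x.
So the two sides agree for every real x for which both sides are defined.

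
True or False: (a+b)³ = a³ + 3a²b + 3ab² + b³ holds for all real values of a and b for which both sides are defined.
Claim: (a+b)³ = a³ + 3a²b + 3ab² + b³.
Reasoning: (a+b)³ = (a+b)(a+b)² = (a+b)(a² + 2ab + b²) = a³ + 2a²b + ab² + a²b + 2ab² + b³ = a³ + 3a²b + 3ab² + b³.
So the two sides agree for all real values of a and b for which both sides are defined.

Conclusion: True.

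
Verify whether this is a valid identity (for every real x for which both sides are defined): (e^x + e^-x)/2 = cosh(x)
Yes, this is an identity.

Claim: (e^x + e^-x)/2 = cosh(x).
Reasoning: This is exactly the definition of the hyperbolic cosine: cosh(x) := (e^x + e^-x)/2.
So the two sides agree for every real x for which both sides are defined.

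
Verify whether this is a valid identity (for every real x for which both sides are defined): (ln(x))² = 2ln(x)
No, this is NOT an identity.

Claim: (ln(x))² = 2ln(x).
Test a specific point where both sides are defined: x = 1/2.
LHS = (ln(x))² ≈ 0.4805
RHS = 2ln(x) ≈ -1.3863
Since 0.4805 ≠ -1.3863, the equation fails at this point, so it cannot hold for every real x for which both sides are defined.
2ln(x) equals ln(x²), which is not the same as (ln x)².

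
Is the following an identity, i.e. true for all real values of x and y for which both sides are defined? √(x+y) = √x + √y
Claim: √(x+y) = √x + √y.
Test a specific point where both sides are defined: x = 1/2, y = 3/2.
LHS = √(x+y) ≈ 1.4142
RHS = √x + √y ≈ 1.9319
Since 1.4142 ≠ 1.9319, the equation fails at this point, so it cannot hold for all real values of x and y for which both sides are defined.
Squaring the right side gives x + 2√(xy) + y, not x + y.

Conclusion: No, this is NOT an identity.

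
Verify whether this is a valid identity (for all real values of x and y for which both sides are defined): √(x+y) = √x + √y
Claim: √(x+y) = √x + √y.
Test a specific point where both sides are defined: x = 1/2, y = 4.
LHS = √(x+y) ≈ 2.1213
RHS = √x + √y ≈ 2.7071
Since 2.1213 ≠ 2.7071, the equation fails at this point, so it cannot hold for all real values of x and y for which both sides are defined.
Squaring the right side gives x + 2√(xy) + y, not x + y.

Conclusion: No, this is NOT an identity.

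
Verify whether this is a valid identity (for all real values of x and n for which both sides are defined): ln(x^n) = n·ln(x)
Yes, this is an identity.

Claim: ln(x^n) = n·ln(x).
Reasoning: The right side requires x > 0. For x > 0, x^n = (e^(ln x))^n = e^(n·ln x), so taking ln of both sides gives ln(x^n) = n·ln(x).
So the two sides agree for all real values of x and n for which both sides are defined.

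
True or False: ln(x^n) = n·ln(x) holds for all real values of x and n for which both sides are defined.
Claim: ln(x^n) = n·ln(x).
Reasoning: The right side requires x > 0. For x > 0, x^n = (e^(ln x))^n = e^(n·ln x), so taking ln of both sides gives ln(x^n) = n·ln(x).
So the two sides agree for all real values of x and n for which both sides are defined.

Conclusion: True.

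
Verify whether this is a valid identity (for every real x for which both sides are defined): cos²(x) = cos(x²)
Claim: cos²(x) = cos(x²).
Test a specific point where both sides are defined: x = 3π/4.
LHS = cos²(x) ≈ 0.5000
RHS = cos(x²) ≈ 0.7442
Since 0.5000 ≠ 0.7442, the equation fails at this point, so it cannot hold for every real x for which both sides are defined.
cos²(x) means (cos x)², squaring the output; cos(x²) squares the input. These are different functions.

Conclusion: No, this is NOT an identity.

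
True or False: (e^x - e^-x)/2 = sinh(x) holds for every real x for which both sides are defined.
Claim: (e^x - e^-x)/2 = sinh(x).
Reasoning: This is exactly the definition of the hyperbolic sine: sinh(x) := (e^x - e^-x)/2.
So the two sides agree for every real x for which both sides are defined.

Conclusion: True.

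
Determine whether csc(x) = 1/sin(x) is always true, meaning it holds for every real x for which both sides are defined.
Claim: csc(x) = 1/sin(x).
Reasoning: csc(x) is by definition the reciprocal of sin(x), wherever sin(x) ≠ 0.
So the two sides agree for every real x for which both sides are defined.

Conclusion: Yes, this is an identity.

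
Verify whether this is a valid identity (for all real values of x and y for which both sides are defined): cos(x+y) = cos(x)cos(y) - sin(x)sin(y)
Claim: cos(x+y) = cos(x)cos(y) - sin(x)sin(y).
Reasoning: By Euler's formula e^(i(x+y)) = e^(ix)·e^(iy) = (cos x + i·sin x)(cos y + i·sin y). The real part of the left side is cos(x+y); the real part of the product is cos(x)cos(y) - sin(x)sin(y) (since i·i = -1).
So the two sides agree for all real values of x and y for which both sides are defined.

Conclusion: Yes, this is an identity.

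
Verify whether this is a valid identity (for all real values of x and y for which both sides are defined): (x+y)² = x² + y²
Claim: (x+y)² = x² + y².
Test a specific point where both sides are defined: x = -2, y = 1.
LHS = (x+y)² ≈ 1.0000
RHS = x² + y² ≈ 5.0000
Since 1.0000 ≠ 5.0000, the equation fails at this point, so it cannot hold for all real values of x and y for which both sides are defined.
The correct expansion is (x+y)² = x² + 2xy + y²; the cross term 2xy is missing.

Conclusion: No, this is NOT an identity.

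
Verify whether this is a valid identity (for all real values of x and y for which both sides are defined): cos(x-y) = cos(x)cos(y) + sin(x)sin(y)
Yes, this is an identity.

Claim: cos(x-y) = cos(x)cos(y) + sin(x)sin(y).
Reasoning: Replace y by -y in cos(x+y) = cos(x)cos(y) - sin(x)sin(y) and use cos(-y) = cos(y), sin(-y) = -sin(y): cos(x-y) = cos(x)cos(y) + sin(x)sin(y).
So the two sides agree for all real values of x and y for which both sides are defined.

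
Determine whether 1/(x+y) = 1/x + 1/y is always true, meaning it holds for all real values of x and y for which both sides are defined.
Claim: 1/(x+y) = 1/x + 1/y.
Test a specific point where both sides are defined: x = -3, y = 2.
LHS = 1/(x+y) ≈ -1.0000
RHS = 1/x + 1/y ≈ 0.1667
Since -1.0000 ≠ 0.1667, the equation fails at this point, so it cannot hold for all real values of x and y for which both sides are defined.
1/x + 1/y = (x+y)/(xy), which is not 1/(x+y).

Conclusion: No, this is NOT an identity.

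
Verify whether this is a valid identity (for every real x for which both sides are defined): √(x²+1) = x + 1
No, this is NOT an identity.

Claim: √(x²+1) = x + 1.
Test a specific point where both sides are defined: x = -2.
LHS = √(x²+1) ≈ 2.2361
RHS = x + 1 ≈ -1.0000
Since 2.2361 ≠ -1.0000, the equation fails at this point, so it cannot hold for every real x for which both sides are defined.
(x+1)² = x² + 2x + 1 ≠ x² + 1 unless x = 0.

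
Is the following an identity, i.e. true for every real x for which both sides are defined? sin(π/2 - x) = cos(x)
Claim: sin(π/2 - x) = cos(x).
Reasoning: Use sin(u - v) = sin(u)cos(v) - cos(u)sin(v) with u = π/2, v = x: sin(π/2)cos(x) - cos(π/2)sin(x) = 1·cos(x) - 0·sin(x) = cos(x).
So the two sides agree for every real x for which both sides are defined.

Conclusion: Yes, this is an identity.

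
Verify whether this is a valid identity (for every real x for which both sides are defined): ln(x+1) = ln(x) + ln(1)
Claim: ln(x+1) = ln(x) + ln(1).
Test a specific point where both sides are defined: x = 5.
LHS = ln(x+1) ≈ 1.7918
RHS = ln(x) + ln(1) ≈ 1.6094
Since 1.7918 ≠ 1.6094, the equation fails at this point, so it cannot hold for every real x for which both sides are defined.
ln(1) = 0, so the right side is just ln(x), which differs from ln(x+1).

Conclusion: No, this is NOT an identity.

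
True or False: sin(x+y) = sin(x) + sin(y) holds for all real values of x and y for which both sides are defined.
False.

Claim: sin(x+y) = sin(x) + sin(y).
Test a specific point where both sides are defined: x = -π/2, y = π/6.
LHS = sin(x+y) ≈ -0.8660
RHS = sin(x) + sin(y) ≈ -0.5000
Since -0.8660 ≠ -0.5000, the equation fails at this point, so it cannot hold for all real values of x and y for which both sides are defined.
The correct expansion is sin(x+y) = sin(x)cos(y) + cos(x)sin(y); sine is not additive.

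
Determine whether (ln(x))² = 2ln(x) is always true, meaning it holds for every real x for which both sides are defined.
Claim: (ln(x))² = 2ln(x).
Test a specific point where both sides are defined: x = 2.
LHS = (ln(x))² ≈ 0.4805
RHS = 2ln(x) ≈ 1.3863
Since 0.4805 ≠ 1.3863, the equation fails at this point, so it cannot hold for every real x for which both sides are defined.
2ln(x) equals ln(x²), which is not the same as (ln x)².

Conclusion: No, this is NOT an identity.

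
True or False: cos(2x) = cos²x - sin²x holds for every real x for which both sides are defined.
Claim: cos(2x) = cos²x - sin²x.
Reasoning: Put y = x in the addition formula cos(x+y) = cos(x)cos(y) - sin(x)sin(y): cos(2x) = cos²x - sin²x.
So the two sides agree for every real x for which both sides are defined.

Conclusion: True.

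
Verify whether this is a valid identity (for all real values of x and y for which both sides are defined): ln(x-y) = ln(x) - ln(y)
No, this is NOT an identity.

Claim: ln(x-y) = ln(x) - ln(y).
Test a specific point where both sides are defined: x = 3, y = 1.
LHS = ln(x-y) ≈ 0.6931
RHS = ln(x) - ln(y) ≈ 1.0986
Since 0.6931 ≠ 1.0986, the equation fails at this point, so it cannot hold for all real values of x and y for which both sides are defined.
ln(x) - ln(y) = ln(x/y), not ln(x-y).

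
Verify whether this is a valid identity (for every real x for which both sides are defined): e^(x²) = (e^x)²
Claim: e^(x²) = (e^x)².
Test a specific point where both sides are defined: x = 1/2.
LHS = e^(x²) ≈ 1.2840
RHS = (e^x)² ≈ 2.7183
Since 1.2840 ≠ 2.7183, the equation fails at this point, so it cannot hold for every real x for which both sides are defined.
(e^x)² = e^(2x), and 2x ≠ x² in general.

Conclusion: No, this is NOT an identity.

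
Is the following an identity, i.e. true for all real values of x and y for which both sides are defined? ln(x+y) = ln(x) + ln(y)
Claim: ln(x+y) = ln(x) + ln(y).
Test a specific point where both sides are defined: x = 1, y = 5.
LHS = ln(x+y) ≈ 1.7918
RHS = ln(x) + ln(y) ≈ 1.6094
Since 1.7918 ≠ 1.6094, the equation fails at this point, so it cannot hold for all real values of x and y for which both sides are defined.
ln(x) + ln(y) = ln(xy), not ln(x+y).

Conclusion: No, this is NOT an identity.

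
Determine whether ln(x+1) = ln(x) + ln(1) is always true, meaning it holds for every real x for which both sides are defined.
No, this is NOT an identity.

Claim: ln(x+1) = ln(x) + ln(1).
Test a specific point where both sides are defined: x = 1/2.
LHS = ln(x+1) ≈ 0.4055
RHS = ln(x) + ln(1) ≈ -0.6931
Since 0.4055 ≠ -0.6931, the equation fails at this point, so it cannot hold for every real x for which both sides are defined.
ln(1) = 0, so the right side is just ln(x), which differs from ln(x+1).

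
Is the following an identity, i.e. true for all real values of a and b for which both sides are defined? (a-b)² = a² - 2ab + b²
Claim: (a-b)² = a² - 2ab + b².
Reasoning: Expand: (a-b)² = (a-b)(a-b) = a·a - a·b - b·a + b·b = a² - 2ab + b².
So the two sides agree for all real values of a and b for which both sides are defined.

Conclusion: Yes, this is an identity.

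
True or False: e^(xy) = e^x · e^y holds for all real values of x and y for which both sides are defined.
Claim: e^(xy) = e^x · e^y.
Test a specific point where both sides are defined: x = -1, y = -3.
LHS = e^(xy) ≈ 20.0855
RHS = e^x · e^y ≈ 0.0183
Since 20.0855 ≠ 0.0183, the equation fails at this point, so it cannot hold for all real values of x and y for which both sides are defined.
e^x · e^y = e^(x+y), not e^(xy).

Conclusion: False.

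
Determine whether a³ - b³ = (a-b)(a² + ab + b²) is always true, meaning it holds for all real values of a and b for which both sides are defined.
Claim: a³ - b³ = (a-b)(a² + ab + b²).
Reasoning: Expand the right side: (a-b)(a² + ab + b²) = a³ + a²b + ab² - a²b - ab² - b³ = a³ - b³ (the middle terms cancel in pairs).
So the two sides agree for all real values of a and b for which both sides are defined.

Conclusion: Yes, this is an identity.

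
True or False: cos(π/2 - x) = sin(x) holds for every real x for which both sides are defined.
True.

Claim: cos(π/2 - x) = sin(x).
Reasoning: Use cos(u - v) = cos(u)cos(v) + sin(u)sin(v) with u = π/2, v = x: cos(π/2)cos(x) + sin(π/2)sin(x) = 0·cos(x) + 1·sin(x) = sin(x).
So the two sides agree for every real x for which both sides are defined.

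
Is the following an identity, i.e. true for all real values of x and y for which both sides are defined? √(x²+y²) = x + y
Claim: √(x²+y²) = x + y.
Test a specific point where both sides are defined: x = -2, y = -3.
LHS = √(x²+y²) ≈ 3.6056
RHS = x + y ≈ -5.0000
Since 3.6056 ≠ -5.0000, the equation fails at this point, so it cannot hold for all real values of x and y for which both sides are defined.
(x+y)² = x² + 2xy + y², not x² + y², so the square root does not split this way.

Conclusion: No, this is NOT an identity.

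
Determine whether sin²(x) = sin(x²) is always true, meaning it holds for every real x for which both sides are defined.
No, this is NOT an identity.

Claim: sin²(x) = sin(x²).
Test a specific point where both sides are defined: x = π.
LHS = sin²(x) ≈ 0.0000
RHS = sin(x²) ≈ -0.4303
Since 0.0000 ≠ -0.4303, the equation fails at this point, so it cannot hold for every real x for which both sides are defined.
sin²(x) means (sin x)², squaring the output; sin(x²) squares the input. These are different functions.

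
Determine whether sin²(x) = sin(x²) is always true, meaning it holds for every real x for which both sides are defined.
Claim: sin²(x) = sin(x²).
Test a specific point where both sides are defined: x = -π/2.
LHS = sin²(x) ≈ 1.0000
RHS = sin(x²) ≈ 0.6243
Since 1.0000 ≠ 0.6243, the equation fails at this point, so it cannot hold for every real x for which both sides are defined.
sin²(x) means (sin x)², squaring the output; sin(x²) squares the input. These are different functions.

Conclusion: No, this is NOT an identity.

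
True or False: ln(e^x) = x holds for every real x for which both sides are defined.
Claim: ln(e^x) = x.
Reasoning: ln is the inverse of the exponential: ln(e^x) asks for the exponent p with e^p = e^x, and since e^p is one-to-one that exponent is p = x.
So the two sides agree for every real x for which both sides are defined.

Conclusion: True.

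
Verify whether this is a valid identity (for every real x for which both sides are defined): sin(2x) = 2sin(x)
Claim: sin(2x) = 2sin(x).
Test a specific point where both sides are defined: x = 3π/4.
LHS = sin(2x) ≈ -1.0000
RHS = 2sin(x) ≈ 1.4142
Since -1.0000 ≠ 1.4142, the equation fails at this point, so it cannot hold for every real x for which both sides are defined.
The correct double-angle formula is sin(2x) = 2sin(x)cos(x).

Conclusion: No, this is NOT an identity.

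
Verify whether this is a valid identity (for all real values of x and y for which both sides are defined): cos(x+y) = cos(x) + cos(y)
No, this is NOT an identity.

Claim: cos(x+y) = cos(x) + cos(y).
Test a specific point where both sides are defined: x = 3π/4, y = 2π/3.
LHS = cos(x+y) ≈ -0.2588
RHS = cos(x) + cos(y) ≈ -1.2071
Since -0.2588 ≠ -1.2071, the equation fails at this point, so it cannot hold for all real values of x and y for which both sides are defined.
The correct expansion is cos(x+y) = cos(x)cos(y) - sin(x)sin(y); cosine is not additive.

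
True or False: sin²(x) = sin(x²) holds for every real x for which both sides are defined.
False.

Claim: sin²(x) = sin(x²).
Test a specific point where both sides are defined: x = -π/4.
LHS = sin²(x) ≈ 0.5000
RHS = sin(x²) ≈ 0.5785
Since 0.5000 ≠ 0.5785, the equation fails at this point, so it cannot hold for every real x for which both sides are defined.
sin²(x) means (sin x)², squaring the output; sin(x²) squares the input. These are different functions.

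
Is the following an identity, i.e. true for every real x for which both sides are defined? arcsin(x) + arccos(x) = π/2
Yes, this is an identity.

Claim: arcsin(x) + arccos(x) = π/2.
Reasoning: Both sides are defined for -1 ≤ x ≤ 1. Let θ = arcsin(x), so sin θ = x and θ ∈ [-π/2, π/2]. Then cos(π/2 - θ) = sin θ = x and π/2 - θ ∈ [0, π], which is exactly the range of arccos, so arccos(x) = π/2 - θ. Adding: arcsin(x) + arccos(x) = θ + (π/2 - θ) = π/2.
So the two sides agree for every real x for which both sides are defined.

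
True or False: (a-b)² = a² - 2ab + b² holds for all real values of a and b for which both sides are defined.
True.

Claim: (a-b)² = a² - 2ab + b².
Reasoning: Expand: (a-b)² = (a-b)(a-b) = a·a - a·b - b·a + b·b = a² - 2ab + b².
So the two sides agree for all real values of a and b for which both sides are defined.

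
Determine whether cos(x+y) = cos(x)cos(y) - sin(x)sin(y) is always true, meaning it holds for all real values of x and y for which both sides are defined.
Claim: cos(x+y) = cos(x)cos(y) - sin(x)sin(y).
Reasoning: By Euler's formula e^(i(x+y)) = e^(ix)·e^(iy) = (cos x + i·sin x)(cos y + i·sin y). The real part of the left side is cos(x+y); the real part of the product is cos(x)cos(y) - sin(x)sin(y) (since i·i = -1).
So the two sides agree for all real values of x and y for which both sides are defined.

Conclusion: Yes, this is an identity.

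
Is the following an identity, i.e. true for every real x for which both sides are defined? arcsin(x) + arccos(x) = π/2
Yes, this is an identity.

Claim: arcsin(x) + arccos(x) = π/2.
Reasoning: Both sides are defined for -1 ≤ x ≤ 1. Let θ = arcsin(x), so sin θ = x and θ ∈ [-π/2, π/2]. Then cos(π/2 - θ) = sin θ = x and π/2 - θ ∈ [0, π], which is exactly the range of arccos, so arccos(x) = π/2 - θ. Adding: arcsin(x) + arccos(x) = θ + (π/2 - θ) = π/2.
So the two sides agree for every real x for which both sides are defined.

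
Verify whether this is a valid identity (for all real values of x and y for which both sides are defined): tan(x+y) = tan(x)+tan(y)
No, this is NOT an identity.

Claim: tan(x+y) = tan(x)+tan(y).
Test a specific point where both sides are defined: x = π/4, y = -π/6.
LHS = tan(x+y) ≈ 0.2679
RHS = tan(x)+tan(y) ≈ 0.4226
Since 0.2679 ≠ 0.4226, the equation fails at this point, so it cannot hold for all real values of x and y for which both sides are defined.
The correct formula is tan(x+y) = (tan(x) + tan(y))/(1 - tan(x)tan(y)).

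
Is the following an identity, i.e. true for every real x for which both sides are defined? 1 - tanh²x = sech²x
Yes, this is an identity.

Claim: 1 - tanh²x = sech²x.
Reasoning: Divide cosh²x - sinh²x = 1 through by cosh²x (never zero): 1 - tanh²x = 1/cosh²x = sech²x.
So the two sides agree for every real x for which both sides are defined.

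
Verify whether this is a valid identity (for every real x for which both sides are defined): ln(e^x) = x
Claim: ln(e^x) = x.
Reasoning: ln is the inverse of the exponential: ln(e^x) asks for the exponent p with e^p = e^x, and since e^p is one-to-one that exponent is p = x.
So the two sides agree for every real x for which both sides are defined.

Conclusion: Yes, this is an identity.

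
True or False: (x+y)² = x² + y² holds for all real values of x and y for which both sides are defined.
Claim: (x+y)² = x² + y².
Test a specific point where both sides are defined: x = 3, y = -3.
LHS = (x+y)² ≈ 0.0000
RHS = x² + y² ≈ 18.0000
Since 0.0000 ≠ 18.0000, the equation fails at this point, so it cannot hold for all real values of x and y for which both sides are defined.
The correct expansion is (x+y)² = x² + 2xy + y²; the cross term 2xy is missing.

Conclusion: False.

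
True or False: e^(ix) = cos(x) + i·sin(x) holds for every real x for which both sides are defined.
Claim: e^(ix) = cos(x) + i·sin(x).
Reasoning: Euler's formula. Expand e^(ix) = Σ (ix)^k / k!. Since i² = -1, the even-k terms are Σ (-1)^m x^(2m)/(2m)! = cos(x) and the odd-k terms are i · Σ (-1)^m x^(2m+1)/(2m+1)! = i·sin(x).
So the two sides agree for every real x for which both sides are defined.

Conclusion: True.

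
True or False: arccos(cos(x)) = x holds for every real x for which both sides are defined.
False.

Claim: arccos(cos(x)) = x.
Test a specific point where both sides are defined: x = -π/6.
LHS = arccos(cos(x)) ≈ 0.5236
RHS = x ≈ -0.5236
Since 0.5236 ≠ -0.5236, the equation fails at this point, so it cannot hold for every real x for which both sides are defined.
arccos only returns values in [0, π], so arccos(cos(x)) = x holds only for x in that interval, not for all real x.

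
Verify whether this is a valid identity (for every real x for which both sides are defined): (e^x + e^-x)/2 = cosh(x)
Yes, this is an identity.

Claim: (e^x + e^-x)/2 = cosh(x).
Reasoning: This is exactly the definition of the hyperbolic cosine: cosh(x) := (e^x + e^-x)/2.
So the two sides agree for every real x for which both sides are defined.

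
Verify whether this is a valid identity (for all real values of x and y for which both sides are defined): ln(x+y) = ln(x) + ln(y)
Claim: ln(x+y) = ln(x) + ln(y).
Test a specific point where both sides are defined: x = 5, y = 4.
LHS = ln(x+y) ≈ 2.1972
RHS = ln(x) + ln(y) ≈ 2.9957
Since 2.1972 ≠ 2.9957, the equation fails at this point, so it cannot hold for all real values of x and y for which both sides are defined.
ln(x) + ln(y) = ln(xy), not ln(x+y).

Conclusion: No, this is NOT an identity.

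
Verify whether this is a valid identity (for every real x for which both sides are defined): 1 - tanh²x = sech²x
Yes, this is an identity.

Claim: 1 - tanh²x = sech²x.
Reasoning: Divide cosh²x - sinh²x = 1 through by cosh²x (never zero): 1 - tanh²x = 1/cosh²x = sech²x.
So the two sides agree for every real x for which both sides are defined.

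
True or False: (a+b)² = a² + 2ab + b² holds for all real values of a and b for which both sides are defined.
Claim: (a+b)² = a² + 2ab + b².
Reasoning: Expand: (a+b)² = (a+b)(a+b) = a·a + a·b + b·a + b·b = a² + 2ab + b².
So the two sides agree for all real values of a and b for which both sides are defined.

Conclusion: True.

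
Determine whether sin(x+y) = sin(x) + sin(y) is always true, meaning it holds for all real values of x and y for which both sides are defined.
No, this is NOT an identity.

Claim: sin(x+y) = sin(x) + sin(y).
Test a specific point where both sides are defined: x = π/6, y = -π/3.
LHS = sin(x+y) ≈ -0.5000
RHS = sin(x) + sin(y) ≈ -0.3660
Since -0.5000 ≠ -0.3660, the equation fails at this point, so it cannot hold for all real values of x and y for which both sides are defined.
The correct expansion is sin(x+y) = sin(x)cos(y) + cos(x)sin(y); sine is not additive.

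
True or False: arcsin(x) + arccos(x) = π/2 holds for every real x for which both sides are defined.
Claim: arcsin(x) + arccos(x) = π/2.
Reasoning: Both sides are defined for -1 ≤ x ≤ 1. Let θ = arcsin(x), so sin θ = x and θ ∈ [-π/2, π/2]. Then cos(π/2 - θ) = sin θ = x and π/2 - θ ∈ [0, π], which is exactly the range of arccos, so arccos(x) = π/2 - θ. Adding: arcsin(x) + arccos(x) = θ + (π/2 - θ) = π/2.
So the two sides agree for every real x for which both sides are defined.

Conclusion: True.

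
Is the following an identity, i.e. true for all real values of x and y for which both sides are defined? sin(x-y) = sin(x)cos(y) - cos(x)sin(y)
Claim: sin(x-y) = sin(x)cos(y) - cos(x)sin(y).
Reasoning: Replace y by -y in sin(x+y) = sin(x)cos(y) + cos(x)sin(y) and use cos(-y) = cos(y), sin(-y) = -sin(y): sin(x-y) = sin(x)cos(y) - cos(x)sin(y).
So the two sides agree for all real values of x and y for which both sides are defined.

Conclusion: Yes, this is an identity.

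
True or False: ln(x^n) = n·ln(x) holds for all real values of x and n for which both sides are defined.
True.

Claim: ln(x^n) = n·ln(x).
Reasoning: The right side requires x > 0. For x > 0, x^n = (e^(ln x))^n = e^(n·ln x), so taking ln of both sides gives ln(x^n) = n·ln(x).
So the two sides agree for all real values of x and n for which both sides are defined.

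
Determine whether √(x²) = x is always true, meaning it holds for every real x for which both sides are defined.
No, this is NOT an identity.

Claim: √(x²) = x.
Test a specific point where both sides are defined: x = -1.
LHS = √(x²) ≈ 1.0000
RHS = x ≈ -1.0000
Since 1.0000 ≠ -1.0000, the equation fails at this point, so it cannot hold for every real x for which both sides are defined.
√(x²) = |x|, which differs from x whenever x < 0 (both sides are defined for every real x).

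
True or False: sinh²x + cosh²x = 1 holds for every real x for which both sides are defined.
Claim: sinh²x + cosh²x = 1.
Test a specific point where both sides are defined: x = -2.
LHS = sinh²x + cosh²x ≈ 27.3082
RHS = 1 ≈ 1.0000
Since 27.3082 ≠ 1.0000, the equation fails at this point, so it cannot hold for every real x for which both sides are defined.
The correct hyperbolic identity is cosh²x - sinh²x = 1 (a difference); the sum sinh²x + cosh²x equals cosh(2x).

Conclusion: False.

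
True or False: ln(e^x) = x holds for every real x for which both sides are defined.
True.

Claim: ln(e^x) = x.
Reasoning: ln is the inverse of the exponential: ln(e^x) asks for the exponent p with e^p = e^x, and since e^p is one-to-one that exponent is p = x.
So the two sides agree for every real x for which both sides are defined.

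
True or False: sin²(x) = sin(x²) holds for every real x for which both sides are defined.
False.

Claim: sin²(x) = sin(x²).
Test a specific point where both sides are defined: x = π/6.
LHS = sin²(x) ≈ 0.2500
RHS = sin(x²) ≈ 0.2707
Since 0.2500 ≠ 0.2707, the equation fails at this point, so it cannot hold for every real x for which both sides are defined.
sin²(x) means (sin x)², squaring the output; sin(x²) squares the input. These are different functions.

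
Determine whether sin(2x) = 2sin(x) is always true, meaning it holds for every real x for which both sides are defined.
No, this is NOT an identity.

Claim: sin(2x) = 2sin(x).
Test a specific point where both sides are defined: x = π/2.
LHS = sin(2x) ≈ 0.0000
RHS = 2sin(x) ≈ 2.0000
Since 0.0000 ≠ 2.0000, the equation fails at this point, so it cannot hold for every real x for which both sides are defined.
The correct double-angle formula is sin(2x) = 2sin(x)cos(x).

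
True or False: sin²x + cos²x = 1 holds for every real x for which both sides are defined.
True.

Claim: sin²x + cos²x = 1.
Reasoning: The point (cos x, sin x) lies on the unit circle X² + Y² = 1, so cos²x + sin²x = 1 for every real x.
So the two sides agree for every real x for which both sides are defined.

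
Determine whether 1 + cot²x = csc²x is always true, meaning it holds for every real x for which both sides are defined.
Claim: 1 + cot²x = csc²x.
Reasoning: Start from sin²x + cos²x = 1 and divide every term by sin²x (allowed wherever cot x and csc x are defined): 1 + cot²x = 1/sin²x = csc²x.
So the two sides agree for every real x for which both sides are defined.

Conclusion: Yes, this is an identity.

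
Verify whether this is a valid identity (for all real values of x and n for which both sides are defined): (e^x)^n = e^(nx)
Claim: (e^x)^n = e^(nx).
Reasoning: e^x is a positive real number, and for a positive base B and real exponent n, B^n = e^(n·ln B). With B = e^x, ln B = x, so (e^x)^n = e^(n·x).
So the two sides agree for all real values of x and n for which both sides are defined.

Conclusion: Yes, this is an identity.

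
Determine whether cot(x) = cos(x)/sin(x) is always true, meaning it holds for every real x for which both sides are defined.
Yes, this is an identity.

Claim: cot(x) = cos(x)/sin(x).
Reasoning: cot(x) is defined as 1/tan(x) = 1/(sin(x)/cos(x)) = cos(x)/sin(x), wherever sin(x) ≠ 0.
So the two sides agree for every real x for which both sides are defined.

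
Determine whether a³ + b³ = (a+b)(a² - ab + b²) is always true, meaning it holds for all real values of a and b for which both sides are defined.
Claim: a³ + b³ = (a+b)(a² - ab + b²).
Reasoning: Expand the right side: (a+b)(a² - ab + b²) = a³ - a²b + ab² + a²b - ab² + b³ = a³ + b³ (the middle terms cancel in pairs).
So the two sides agree for all real values of a and b for which both sides are defined.

Conclusion: Yes, this is an identity.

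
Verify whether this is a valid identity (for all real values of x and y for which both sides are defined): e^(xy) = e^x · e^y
Claim: e^(xy) = e^x · e^y.
Test a specific point where both sides are defined: x = 3/2, y = -2.
LHS = e^(xy) ≈ 0.0498
RHS = e^x · e^y ≈ 0.6065
Since 0.0498 ≠ 0.6065, the equation fails at this point, so it cannot hold for all real values of x and y for which both sides are defined.
e^x · e^y = e^(x+y), not e^(xy).

Conclusion: No, this is NOT an identity.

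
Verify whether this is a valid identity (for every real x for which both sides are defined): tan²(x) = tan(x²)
No, this is NOT an identity.

Claim: tan²(x) = tan(x²).
Test a specific point where both sides are defined: x = π/3.
LHS = tan²(x) ≈ 3.0000
RHS = tan(x²) ≈ 1.9485
Since 3.0000 ≠ 1.9485, the equation fails at this point, so it cannot hold for every real x for which both sides are defined.
tan²(x) means (tan x)², squaring the output; tan(x²) squares the input. These are different functions.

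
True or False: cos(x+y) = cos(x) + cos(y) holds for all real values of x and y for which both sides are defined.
Claim: cos(x+y) = cos(x) + cos(y).
Test a specific point where both sides are defined: x = π, y = π/4.
LHS = cos(x+y) ≈ -0.7071
RHS = cos(x) + cos(y) ≈ -0.2929
Since -0.7071 ≠ -0.2929, the equation fails at this point, so it cannot hold for all real values of x and y for which both sides are defined.
The correct expansion is cos(x+y) = cos(x)cos(y) - sin(x)sin(y); cosine is not additive.

Conclusion: False.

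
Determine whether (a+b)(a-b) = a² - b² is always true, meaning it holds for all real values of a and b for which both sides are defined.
Claim: (a+b)(a-b) = a² - b².
Reasoning: Expand: (a+b)(a-b) = a² - ab + ba - b² = a² - b² (the cross terms cancel).
So the two sides agree for all real values of a and b for which both sides are defined.

Conclusion: Yes, this is an identity.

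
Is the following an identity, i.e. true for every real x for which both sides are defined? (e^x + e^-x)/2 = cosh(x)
Yes, this is an identity.

Claim: (e^x + e^-x)/2 = cosh(x).
Reasoning: This is exactly the definition of the hyperbolic cosine: cosh(x) := (e^x + e^-x)/2.
So the two sides agree for every real x for which both sides are defined.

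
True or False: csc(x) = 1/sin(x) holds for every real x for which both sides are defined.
Claim: csc(x) = 1/sin(x).
Reasoning: csc(x) is by definition the reciprocal of sin(x), wherever sin(x) ≠ 0.
So the two sides agree for every real x for which both sides are defined.

Conclusion: True.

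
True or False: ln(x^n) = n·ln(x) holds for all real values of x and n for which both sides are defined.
Claim: ln(x^n) = n·ln(x).
Reasoning: The right side requires x > 0. For x > 0, x^n = (e^(ln x))^n = e^(n·ln x), so taking ln of both sides gives ln(x^n) = n·ln(x).
So the two sides agree for all real values of x and n for which both sides are defined.

Conclusion: True.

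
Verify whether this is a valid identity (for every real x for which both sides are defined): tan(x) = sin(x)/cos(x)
Yes, this is an identity.

Claim: tan(x) = sin(x)/cos(x).
Reasoning: For an angle x whose terminal point on the unit circle is (cos x, sin x), tan(x) is defined as the ratio (second coordinate)/(first coordinate) = sin(x)/cos(x), wherever cos(x) ≠ 0.
So the two sides agree for every real x for which both sides are defined.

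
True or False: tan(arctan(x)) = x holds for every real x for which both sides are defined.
Claim: tan(arctan(x)) = x.
Reasoning: For every real x, arctan(x) is by definition the angle in (-π/2, π/2) whose tangent equals x. Taking the tangent of that angle returns x.
So the two sides agree for every real x for which both sides are defined.

Conclusion: True.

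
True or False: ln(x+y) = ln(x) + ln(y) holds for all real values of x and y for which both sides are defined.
False.

Claim: ln(x+y) = ln(x) + ln(y).
Test a specific point where both sides are defined: x = 1, y = 1/2.
LHS = ln(x+y) ≈ 0.4055
RHS = ln(x) + ln(y) ≈ -0.6931
Since 0.4055 ≠ -0.6931, the equation fails at this point, so it cannot hold for all real values of x and y for which both sides are defined.
ln(x) + ln(y) = ln(xy), not ln(x+y).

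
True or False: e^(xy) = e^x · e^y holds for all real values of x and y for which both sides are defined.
False.

Claim: e^(xy) = e^x · e^y.
Test a specific point where both sides are defined: x = 5, y = 1.
LHS = e^(xy) ≈ 148.4132
RHS = e^x · e^y ≈ 403.4288
Since 148.4132 ≠ 403.4288, the equation fails at this point, so it cannot hold for all real values of x and y for which both sides are defined.
e^x · e^y = e^(x+y), not e^(xy).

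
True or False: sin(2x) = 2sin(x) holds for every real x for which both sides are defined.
False.

Claim: sin(2x) = 2sin(x).
Test a specific point where both sides are defined: x = -π/4.
LHS = sin(2x) ≈ -1.0000
RHS = 2sin(x) ≈ -1.4142
Since -1.0000 ≠ -1.4142, the equation fails at this point, so it cannot hold for every real x for which both sides are defined.
The correct double-angle formula is sin(2x) = 2sin(x)cos(x).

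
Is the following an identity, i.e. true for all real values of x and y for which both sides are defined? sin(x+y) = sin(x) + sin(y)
Claim: sin(x+y) = sin(x) + sin(y).
Test a specific point where both sides are defined: x = π/4, y = 2π/3.
LHS = sin(x+y) ≈ 0.2588
RHS = sin(x) + sin(y) ≈ 1.5731
Since 0.2588 ≠ 1.5731, the equation fails at this point, so it cannot hold for all real values of x and y for which both sides are defined.
The correct expansion is sin(x+y) = sin(x)cos(y) + cos(x)sin(y); sine is not additive.

Conclusion: No, this is NOT an identity.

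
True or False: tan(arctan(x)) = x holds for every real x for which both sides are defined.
True.

Claim: tan(arctan(x)) = x.
Reasoning: For every real x, arctan(x) is by definition the angle in (-π/2, π/2) whose tangent equals x. Taking the tangent of that angle returns x.
So the two sides agree for every real x for which both sides are defined.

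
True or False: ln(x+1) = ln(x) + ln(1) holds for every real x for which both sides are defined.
False.

Claim: ln(x+1) = ln(x) + ln(1).
Test a specific point where both sides are defined: x = 5.
LHS = ln(x+1) ≈ 1.7918
RHS = ln(x) + ln(1) ≈ 1.6094
Since 1.7918 ≠ 1.6094, the equation fails at this point, so it cannot hold for every real x for which both sides are defined.
ln(1) = 0, so the right side is just ln(x), which differs from ln(x+1).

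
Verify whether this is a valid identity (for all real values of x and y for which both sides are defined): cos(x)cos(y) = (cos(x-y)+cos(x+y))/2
Yes, this is an identity.

Claim: cos(x)cos(y) = (cos(x-y)+cos(x+y))/2.
Reasoning: cos(x-y) = cos(x)cos(y) + sin(x)sin(y) and cos(x+y) = cos(x)cos(y) - sin(x)sin(y). Adding, cos(x-y) + cos(x+y) = 2cos(x)cos(y); divide by 2.
So the two sides agree for all real values of x and y for which both sides are defined.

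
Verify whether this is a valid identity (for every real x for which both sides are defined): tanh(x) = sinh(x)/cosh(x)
Claim: tanh(x) = sinh(x)/cosh(x).
Reasoning: tanh(x) is defined as sinh(x)/cosh(x) = (e^x - e^-x)/(e^x + e^-x); cosh(x) ≥ 1 is never zero, so this holds for every real x.
So the two sides agree for every real x for which both sides are defined.

Conclusion: Yes, this is an identity.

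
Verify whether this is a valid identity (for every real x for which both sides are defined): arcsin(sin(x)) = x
Claim: arcsin(sin(x)) = x.
Test a specific point where both sides are defined: x = π.
LHS = arcsin(sin(x)) ≈ 0.0000
RHS = x ≈ 3.1416
Since 0.0000 ≠ 3.1416, the equation fails at this point, so it cannot hold for every real x for which both sides are defined.
arcsin only returns values in [-π/2, π/2], so arcsin(sin(x)) = x holds only for x in that interval, not for all real x.

Conclusion: No, this is NOT an identity.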